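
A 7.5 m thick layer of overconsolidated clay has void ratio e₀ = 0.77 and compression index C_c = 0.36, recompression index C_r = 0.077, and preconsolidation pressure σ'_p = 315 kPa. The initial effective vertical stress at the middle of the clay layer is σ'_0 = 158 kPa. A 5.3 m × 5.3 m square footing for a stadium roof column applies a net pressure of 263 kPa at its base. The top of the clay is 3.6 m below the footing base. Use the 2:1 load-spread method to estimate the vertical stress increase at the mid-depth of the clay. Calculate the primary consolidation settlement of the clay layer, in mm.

Mid-depth of clay below the footing base: z = 3.6 + 7.5/2 = 7.35 m.
Stress increase at mid-clay by the 2:1 spreading method:
Δσ = qBL/((B+z)(L+z)) = 263×5.3×5.3/((5.3+7.35)(5.3+7.35)) = 46.166 kPa
Final effective stress: σ'_f = 158 + 46.166 = 204.17 kPa.
σ'_f = 204.17 ≤ σ'_p = 315 kPa, so the clay remains overconsolidated and only the recompression index applies:
S_c = C_r·H/(1+e₀)·log₁₀(σ'_f/σ'_0) = 0.077×7.5/1.77×log₁₀(204.17/158)
    = 0.32627 × 0.11133 = 0.03632 m

S_c ≈ 36.3 mm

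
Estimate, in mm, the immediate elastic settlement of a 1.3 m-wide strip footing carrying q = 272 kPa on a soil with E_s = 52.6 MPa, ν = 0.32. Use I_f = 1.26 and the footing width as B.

Immediate (elastic) settlement: S_e = q·B·(1−ν²)/E_s · I_f.
E_s = 52.6 MPa = 52600 kPa.
S_e = 272 × 1.3 × (1 − 0.32²) / 52600 × 1.26
    = 272 × 1.3 × 0.8976 / 52600 × 1.26
    = 0.007603 m = 7.603 mm

S_e ≈ 7.6 mm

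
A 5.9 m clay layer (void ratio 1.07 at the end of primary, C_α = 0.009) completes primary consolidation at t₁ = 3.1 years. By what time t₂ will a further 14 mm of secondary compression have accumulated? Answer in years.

S_s = C_α·H/(1+e_p)·log₁₀(t₂/t₁) ⇒ log₁₀(t₂/t₁) = S_s·(1+e_p)/(C_α·H).
log₁₀(t₂/t₁) = 0.014 × (1+1.07) / (0.009×5.9) = 0.5458
t₂ = t₁ × 10^0.5458 = 3.1 × 3.514 = 10.89 years

t₂ ≈ 10.9 years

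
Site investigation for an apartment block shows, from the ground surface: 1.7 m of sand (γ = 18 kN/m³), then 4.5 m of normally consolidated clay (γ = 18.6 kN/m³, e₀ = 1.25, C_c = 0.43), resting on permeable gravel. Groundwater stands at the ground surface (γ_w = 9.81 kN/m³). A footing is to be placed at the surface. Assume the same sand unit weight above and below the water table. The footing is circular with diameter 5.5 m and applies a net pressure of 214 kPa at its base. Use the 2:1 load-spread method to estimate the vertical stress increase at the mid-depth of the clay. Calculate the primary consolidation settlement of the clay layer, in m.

S_c ≈ 0.429 m

Mid-depth of clay below the ground surface: z = 1.7 + 4.5/2 = 3.95 m.
Total vertical stress at mid-clay: σ_v = 18×1.7 + 18.6×2.25 = 72.45 kPa.
Pore pressure: u = 9.81×(3.95 − 0) = 38.75 kPa.
Initial effective stress: σ'_0 = σ_v − u = 72.45 − 38.75 = 33.7 kPa.
Stress increase at mid-clay by the 2:1 spreading method:
Δσ ≈ qD²/(D+z)² = 214×5.5²/(5.5+3.95)² = 72.49 kPa
Final effective stress: σ'_f = σ'_0 + Δσ = 33.7 + 72.49 = 106.19 kPa.
Normally consolidated clay, so the full stress increment lies on the virgin compression line:
S_c = C_c·H/(1+e₀)·log₁₀(σ'_f/σ'_0) = 0.43×4.5/(1+1.25)×log₁₀(106.19/33.7)
    = 0.86 × 0.49845 = 0.4287 m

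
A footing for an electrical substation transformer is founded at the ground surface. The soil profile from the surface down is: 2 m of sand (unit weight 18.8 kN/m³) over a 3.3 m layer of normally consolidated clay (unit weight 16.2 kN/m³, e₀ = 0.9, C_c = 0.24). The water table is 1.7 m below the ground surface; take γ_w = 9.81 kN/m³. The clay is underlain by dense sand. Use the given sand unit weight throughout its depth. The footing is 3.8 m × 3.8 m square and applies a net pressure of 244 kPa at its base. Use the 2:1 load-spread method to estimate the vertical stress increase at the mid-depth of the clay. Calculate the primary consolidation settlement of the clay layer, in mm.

Mid-depth of clay below the ground surface: z = 2 + 3.3/2 = 3.65 m.
Total vertical stress at mid-clay: σ_v = 18.8×2 + 16.2×1.65 = 64.33 kPa.
Pore pressure: u = 9.81×(3.65 − 1.7) = 19.13 kPa.
Initial effective stress: σ'_0 = σ_v − u = 64.33 − 19.13 = 45.2 kPa.
Stress increase at mid-clay by the 2:1 spreading method:
Δσ = qBL/((B+z)(L+z)) = 244×3.8×3.8/((3.8+3.65)(3.8+3.65)) = 63.481 kPa
Final effective stress: σ'_f = σ'_0 + Δσ = 45.2 + 63.481 = 108.68 kPa.
Normally consolidated clay, so the full stress increment lies on the virgin compression line:
S_c = C_c·H/(1+e₀)·log₁₀(σ'_f/σ'_0) = 0.24×3.3/(1+0.9)×log₁₀(108.68/45.2)
    = 0.41684 × 0.38101 = 0.1588 m

S_c ≈ 159 mm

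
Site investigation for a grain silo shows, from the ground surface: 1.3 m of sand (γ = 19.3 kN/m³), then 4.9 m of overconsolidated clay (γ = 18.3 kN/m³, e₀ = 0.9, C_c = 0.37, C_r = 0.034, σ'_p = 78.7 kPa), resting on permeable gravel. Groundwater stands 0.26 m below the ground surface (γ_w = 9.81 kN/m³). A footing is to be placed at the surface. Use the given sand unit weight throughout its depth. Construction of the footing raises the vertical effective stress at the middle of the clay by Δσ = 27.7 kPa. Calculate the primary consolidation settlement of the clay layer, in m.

Mid-depth of clay below the ground surface: z = 1.3 + 4.9/2 = 3.75 m.
Total vertical stress at mid-clay: σ_v = 19.3×1.3 + 18.3×2.45 = 69.925 kPa.
Pore pressure: u = 9.81×(3.75 − 0.26) = 34.237 kPa.
Initial effective stress: σ'_0 = σ_v − u = 69.925 − 34.237 = 35.688 kPa.
Final effective stress: σ'_f = 35.688 + 27.7 = 63.388 kPa.
σ'_f = 63.388 ≤ σ'_p = 78.7 kPa, so the clay remains overconsolidated and only the recompression index applies:
S_c = C_r·H/(1+e₀)·log₁₀(σ'_f/σ'_0) = 0.034×4.9/1.9×log₁₀(63.388/35.688)
    = 0.087683 × 0.24948 = 0.02188 m

S_c ≈ 0.0219 m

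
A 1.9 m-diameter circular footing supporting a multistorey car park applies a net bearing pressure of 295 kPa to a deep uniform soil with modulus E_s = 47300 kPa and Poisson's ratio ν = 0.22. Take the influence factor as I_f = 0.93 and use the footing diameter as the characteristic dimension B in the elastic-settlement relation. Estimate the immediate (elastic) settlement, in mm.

S_e ≈ 10.5 mm

Immediate (elastic) settlement: S_e = q·B·(1−ν²)/E_s · I_f.
S_e = 295 × 1.9 × (1 − 0.22²) / 47300 × 0.93
    = 295 × 1.9 × 0.9516 / 47300 × 0.93
    = 0.01049 m = 10.49 mm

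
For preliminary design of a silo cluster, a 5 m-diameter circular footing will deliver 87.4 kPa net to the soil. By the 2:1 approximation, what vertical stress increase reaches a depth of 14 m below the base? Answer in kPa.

Δσ_z ≈ 6.05 kPa

By the 2:1 method the load spreads at 1 horizontal : 2 vertical, so at depth z the loaded area has grown by z in each plan dimension:
Δσ ≈ qD²/(D+z)² = 87.4×5²/(5+14)² = 6.0526 kPa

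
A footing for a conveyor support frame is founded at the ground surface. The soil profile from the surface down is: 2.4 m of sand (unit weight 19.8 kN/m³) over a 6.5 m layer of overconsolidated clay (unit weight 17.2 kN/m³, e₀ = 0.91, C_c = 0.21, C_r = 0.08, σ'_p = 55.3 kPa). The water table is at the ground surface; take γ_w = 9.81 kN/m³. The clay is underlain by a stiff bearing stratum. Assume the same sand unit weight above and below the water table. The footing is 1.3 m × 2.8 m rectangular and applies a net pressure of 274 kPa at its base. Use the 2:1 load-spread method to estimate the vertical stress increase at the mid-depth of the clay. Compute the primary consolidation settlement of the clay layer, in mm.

S_c ≈ 66.8 mm

Mid-depth of clay below the ground surface: z = 2.4 + 6.5/2 = 5.65 m.
Total vertical stress at mid-clay: σ_v = 19.8×2.4 + 17.2×3.25 = 103.42 kPa.
Pore pressure: u = 9.81×(5.65 − 0) = 55.427 kPa.
Initial effective stress: σ'_0 = σ_v − u = 103.42 − 55.427 = 47.993 kPa.
Stress increase at mid-clay by the 2:1 spreading method:
Δσ = qBL/((B+z)(L+z)) = 274×1.3×2.8/((1.3+5.65)(2.8+5.65)) = 16.983 kPa
Final effective stress: σ'_f = 47.993 + 16.983 = 64.976 kPa.
σ'_f = 64.976 > σ'_p = 55.3 kPa, so the stress path crosses the preconsolidation pressure — recompression up to σ'_p, then virgin compression beyond:
S_c = H/(1+e₀)·[C_r·log₁₀(σ'_p/σ'_0) + C_c·log₁₀(σ'_f/σ'_p)]
    = 6.5/1.91 × [0.08×log₁₀(55.3/47.993) + 0.21×log₁₀(64.976/55.3)]
    = 3.4031 × [0.0049238 + 0.014706] = 0.0668 m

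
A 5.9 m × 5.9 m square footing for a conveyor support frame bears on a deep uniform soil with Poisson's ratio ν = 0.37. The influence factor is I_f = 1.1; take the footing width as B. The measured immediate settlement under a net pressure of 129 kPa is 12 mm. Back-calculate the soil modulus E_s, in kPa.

E_s ≈ 60200 kPa

S_e = q·B·(1−ν²)/E_s · I_f  ⇒  E_s = q·B·(1−ν²)·I_f / S_e.
E_s = 129 × 5.9 × 0.8631 × 1.1 / 0.012 = 60220 kPa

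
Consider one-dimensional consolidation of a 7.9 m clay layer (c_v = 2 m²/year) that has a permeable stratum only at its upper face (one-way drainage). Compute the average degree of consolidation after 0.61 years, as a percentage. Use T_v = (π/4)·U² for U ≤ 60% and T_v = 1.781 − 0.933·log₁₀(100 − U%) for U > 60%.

Drainage path length: H_d = H = 7.9 m (single drainage).
T_v = c_v·t/H_d² = 2×0.61/7.9² = 0.019548.
T_v = 0.019548 corresponds to the U ≤ 60% branch:
U = √(4T_v/π) = 0.1578

U ≈ 15.8 %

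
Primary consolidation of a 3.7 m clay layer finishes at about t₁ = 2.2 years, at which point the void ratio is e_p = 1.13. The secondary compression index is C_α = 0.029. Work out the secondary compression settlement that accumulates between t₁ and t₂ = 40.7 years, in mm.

Secondary compression: S_s = C_α·H/(1+e_p)·log₁₀(t₂/t₁)
S_s = 0.029×3.7/(1+1.13)×log₁₀(40.7/2.2)
    = 0.05038 × 1.267 = 0.06383 m

S_s ≈ 63.8 mm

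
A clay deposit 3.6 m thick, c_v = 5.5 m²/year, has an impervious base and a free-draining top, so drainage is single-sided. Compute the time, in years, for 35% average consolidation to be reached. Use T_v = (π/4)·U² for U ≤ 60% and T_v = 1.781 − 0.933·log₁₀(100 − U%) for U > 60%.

Drainage path length: H_d = H = 3.6 m (single drainage).
U ≤ 60%: T_v = (π/4)·U² = (π/4)×0.35² = 0.096211.
t = T_v·H_d²/c_v = 0.096211×3.6²/5.5 = 0.2267 years.

t ≈ 0.227 years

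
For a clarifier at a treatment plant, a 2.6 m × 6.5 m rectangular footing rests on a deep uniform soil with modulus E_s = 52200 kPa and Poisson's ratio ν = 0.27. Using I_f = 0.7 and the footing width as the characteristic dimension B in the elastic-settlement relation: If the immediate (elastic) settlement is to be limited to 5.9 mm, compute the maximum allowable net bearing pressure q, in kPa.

q ≈ 183 kPa

S_e = q·B·(1−ν²)/E_s · I_f  ⇒  q = S_e·E_s / (B·(1−ν²)·I_f).
q = 0.0059 × 52200 / (2.6 × 0.9271 × 0.7) = 182.5 kPa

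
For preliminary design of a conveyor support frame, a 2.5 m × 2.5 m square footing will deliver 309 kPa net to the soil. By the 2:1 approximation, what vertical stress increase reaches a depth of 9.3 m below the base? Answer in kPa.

By the 2:1 method the load spreads at 1 horizontal : 2 vertical, so at depth z the loaded area has grown by z in each plan dimension:
Δσ = qBL/((B+z)(L+z)) = 309×2.5×2.5/((2.5+9.3)(2.5+9.3)) = 13.87 kPa

Δσ_z ≈ 13.9 kPa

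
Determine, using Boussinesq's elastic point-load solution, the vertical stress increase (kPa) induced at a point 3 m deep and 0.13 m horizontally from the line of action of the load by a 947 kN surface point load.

Δσ_z ≈ 50 kPa

Boussinesq vertical stress below a point load on an elastic half-space:
Δσ_z = 3P/(2πz²) · [1 + (r/z)²]^(−5/2)
r/z = 0.13/3 = 0.043333; [1+(r/z)²]^(−5/2) = 0.99532.
Δσ_z = 3×947/(2π×3²) × 0.99532 = 50.24 × 0.99532 = 50 kPa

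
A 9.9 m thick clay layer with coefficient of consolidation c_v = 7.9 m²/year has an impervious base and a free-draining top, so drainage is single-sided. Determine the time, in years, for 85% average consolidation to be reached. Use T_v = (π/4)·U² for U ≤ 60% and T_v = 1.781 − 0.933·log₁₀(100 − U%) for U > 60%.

t ≈ 8.48 years

Drainage path length: H_d = H = 9.9 m (single drainage).
U > 60%: T_v = 1.781 − 0.933·log₁₀(100 − 85) = 0.68371.
t = T_v·H_d²/c_v = 0.68371×9.9²/7.9 = 8.482 years.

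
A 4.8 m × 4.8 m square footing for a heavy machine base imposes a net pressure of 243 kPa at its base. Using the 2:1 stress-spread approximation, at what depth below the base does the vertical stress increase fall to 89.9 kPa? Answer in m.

z ≈ 3.09 m

2:1 spreading — at depth z the loaded area has grown by z in each plan dimension:
qB²/(B+z)² = Δσ_z ⇒ z = B(√(q/Δσ_z) − 1) = 4.8×(√(243/89.9) − 1) = 3.092 m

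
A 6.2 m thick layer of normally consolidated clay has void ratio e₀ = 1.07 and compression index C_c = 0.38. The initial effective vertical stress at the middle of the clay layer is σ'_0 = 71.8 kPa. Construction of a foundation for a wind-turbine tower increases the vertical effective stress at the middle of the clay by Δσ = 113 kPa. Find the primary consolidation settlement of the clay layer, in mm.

S_c ≈ 467 mm

Final effective stress: σ'_f = σ'_0 + Δσ = 71.8 + 113 = 184.8 kPa.
Normally consolidated clay, so the full stress increment lies on the virgin compression line:
S_c = C_c·H/(1+e₀)·log₁₀(σ'_f/σ'_0) = 0.38×6.2/(1+1.07)×log₁₀(184.8/71.8)
    = 1.1382 × 0.41058 = 0.4673 m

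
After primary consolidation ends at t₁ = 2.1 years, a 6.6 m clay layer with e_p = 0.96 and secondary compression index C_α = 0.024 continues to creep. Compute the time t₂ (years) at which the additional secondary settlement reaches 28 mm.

t₂ ≈ 4.66 years

S_s = C_α·H/(1+e_p)·log₁₀(t₂/t₁) ⇒ log₁₀(t₂/t₁) = S_s·(1+e_p)/(C_α·H).
log₁₀(t₂/t₁) = 0.028 × (1+0.96) / (0.024×6.6) = 0.3465
t₂ = t₁ × 10^0.3465 = 2.1 × 2.221 = 4.663 years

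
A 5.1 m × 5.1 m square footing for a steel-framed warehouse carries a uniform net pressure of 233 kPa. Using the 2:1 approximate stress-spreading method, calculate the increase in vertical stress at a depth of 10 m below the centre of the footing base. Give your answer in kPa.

By the 2:1 method the load spreads at 1 horizontal : 2 vertical, so at depth z the loaded area has grown by z in each plan dimension:
Δσ = qBL/((B+z)(L+z)) = 233×5.1×5.1/((5.1+10)(5.1+10)) = 26.579 kPa

Δσ_z ≈ 26.6 kPa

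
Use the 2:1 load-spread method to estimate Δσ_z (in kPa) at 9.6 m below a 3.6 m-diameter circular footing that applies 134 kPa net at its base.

Δσ_z ≈ 9.97 kPa

By the 2:1 method the load spreads at 1 horizontal : 2 vertical, so at depth z the loaded area has grown by z in each plan dimension:
Δσ ≈ qD²/(D+z)² = 134×3.6²/(3.6+9.6)² = 9.9669 kPa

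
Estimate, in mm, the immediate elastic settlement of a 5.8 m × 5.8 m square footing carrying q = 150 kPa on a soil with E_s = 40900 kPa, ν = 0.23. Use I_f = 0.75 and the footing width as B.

Immediate (elastic) settlement: S_e = q·B·(1−ν²)/E_s · I_f.
S_e = 150 × 5.8 × (1 − 0.23²) / 40900 × 0.75
    = 150 × 5.8 × 0.9471 / 40900 × 0.75
    = 0.01511 m = 15.11 mm

S_e ≈ 15.1 mm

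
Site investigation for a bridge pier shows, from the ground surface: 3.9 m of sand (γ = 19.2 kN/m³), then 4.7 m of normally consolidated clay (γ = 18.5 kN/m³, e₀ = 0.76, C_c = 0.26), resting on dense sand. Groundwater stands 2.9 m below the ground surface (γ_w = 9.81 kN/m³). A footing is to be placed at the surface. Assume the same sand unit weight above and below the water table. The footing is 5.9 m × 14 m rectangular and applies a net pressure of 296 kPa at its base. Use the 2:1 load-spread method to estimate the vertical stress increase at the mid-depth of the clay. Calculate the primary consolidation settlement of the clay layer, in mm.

Mid-depth of clay below the ground surface: z = 3.9 + 4.7/2 = 6.25 m.
Total vertical stress at mid-clay: σ_v = 19.2×3.9 + 18.5×2.35 = 118.35 kPa.
Pore pressure: u = 9.81×(6.25 − 2.9) = 32.864 kPa.
Initial effective stress: σ'_0 = σ_v − u = 118.35 − 32.864 = 85.486 kPa.
Stress increase at mid-clay by the 2:1 spreading method:
Δσ = qBL/((B+z)(L+z)) = 296×5.9×14/((5.9+6.25)(14+6.25)) = 99.373 kPa
Final effective stress: σ'_f = σ'_0 + Δσ = 85.486 + 99.373 = 184.86 kPa.
Normally consolidated clay, so the full stress increment lies on the virgin compression line:
S_c = C_c·H/(1+e₀)·log₁₀(σ'_f/σ'_0) = 0.26×4.7/(1+0.76)×log₁₀(184.86/85.486)
    = 0.69432 × 0.33495 = 0.2326 m

S_c ≈ 233 mm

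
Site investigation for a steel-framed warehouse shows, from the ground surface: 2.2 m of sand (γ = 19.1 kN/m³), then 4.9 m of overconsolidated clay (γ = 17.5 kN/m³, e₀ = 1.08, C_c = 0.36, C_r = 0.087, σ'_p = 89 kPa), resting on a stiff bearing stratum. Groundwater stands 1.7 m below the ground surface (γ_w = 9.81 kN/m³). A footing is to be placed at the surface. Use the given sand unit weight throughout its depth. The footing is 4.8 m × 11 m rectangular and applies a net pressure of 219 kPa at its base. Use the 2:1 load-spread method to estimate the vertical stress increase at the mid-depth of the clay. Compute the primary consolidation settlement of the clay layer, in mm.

S_c ≈ 192 mm

Mid-depth of clay below the ground surface: z = 2.2 + 4.9/2 = 4.65 m.
Total vertical stress at mid-clay: σ_v = 19.1×2.2 + 17.5×2.45 = 84.895 kPa.
Pore pressure: u = 9.81×(4.65 − 1.7) = 28.94 kPa.
Initial effective stress: σ'_0 = σ_v − u = 84.895 − 28.94 = 55.955 kPa.
Stress increase at mid-clay by the 2:1 spreading method:
Δσ = qBL/((B+z)(L+z)) = 219×4.8×11/((4.8+4.65)(11+4.65)) = 78.187 kPa
Final effective stress: σ'_f = 55.955 + 78.187 = 134.14 kPa.
σ'_f = 134.14 > σ'_p = 89 kPa, so the stress path crosses the preconsolidation pressure — recompression up to σ'_p, then virgin compression beyond:
S_c = H/(1+e₀)·[C_r·log₁₀(σ'_p/σ'_0) + C_c·log₁₀(σ'_f/σ'_p)]
    = 4.9/2.08 × [0.087×log₁₀(89/55.955) + 0.36×log₁₀(134.14/89)]
    = 2.3558 × [0.017535 + 0.064141] = 0.1924 m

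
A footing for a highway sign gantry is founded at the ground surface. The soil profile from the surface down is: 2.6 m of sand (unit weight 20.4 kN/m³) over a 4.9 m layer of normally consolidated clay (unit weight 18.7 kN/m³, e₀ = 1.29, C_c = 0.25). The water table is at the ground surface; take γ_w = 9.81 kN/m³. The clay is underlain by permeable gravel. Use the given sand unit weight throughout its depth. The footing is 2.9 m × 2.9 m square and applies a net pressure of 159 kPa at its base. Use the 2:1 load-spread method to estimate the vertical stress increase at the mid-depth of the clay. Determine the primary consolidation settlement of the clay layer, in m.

Mid-depth of clay below the ground surface: z = 2.6 + 4.9/2 = 5.05 m.
Total vertical stress at mid-clay: σ_v = 20.4×2.6 + 18.7×2.45 = 98.855 kPa.
Pore pressure: u = 9.81×(5.05 − 0) = 49.541 kPa.
Initial effective stress: σ'_0 = σ_v − u = 98.855 − 49.541 = 49.314 kPa.
Stress increase at mid-clay by the 2:1 spreading method:
Δσ = qBL/((B+z)(L+z)) = 159×2.9×2.9/((2.9+5.05)(2.9+5.05)) = 21.157 kPa
Final effective stress: σ'_f = σ'_0 + Δσ = 49.314 + 21.157 = 70.471 kPa.
Normally consolidated clay, so the full stress increment lies on the virgin compression line:
S_c = C_c·H/(1+e₀)·log₁₀(σ'_f/σ'_0) = 0.25×4.9/(1+1.29)×log₁₀(70.471/49.314)
    = 0.53493 × 0.15504 = 0.08294 m

S_c ≈ 0.0829 m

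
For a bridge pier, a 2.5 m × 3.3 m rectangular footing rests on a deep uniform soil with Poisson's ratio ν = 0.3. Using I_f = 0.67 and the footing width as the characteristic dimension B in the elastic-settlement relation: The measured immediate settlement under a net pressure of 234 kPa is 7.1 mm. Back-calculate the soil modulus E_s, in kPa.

S_e = q·B·(1−ν²)/E_s · I_f  ⇒  E_s = q·B·(1−ν²)·I_f / S_e.
E_s = 234 × 2.5 × 0.91 × 0.67 / 0.0071 = 50240 kPa

E_s ≈ 50200 kPa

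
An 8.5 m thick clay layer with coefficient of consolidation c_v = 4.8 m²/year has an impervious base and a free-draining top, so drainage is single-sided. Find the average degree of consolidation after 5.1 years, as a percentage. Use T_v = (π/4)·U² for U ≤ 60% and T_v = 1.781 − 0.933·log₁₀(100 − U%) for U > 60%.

Drainage path length: H_d = H = 8.5 m (single drainage).
T_v = c_v·t/H_d² = 4.8×5.1/8.5² = 0.33882.
T_v = 0.33882 corresponds to the U > 60% branch:
U = 1 − 10^((1.781 − T_v)/0.933)/100 = 0.6486

U ≈ 64.9 %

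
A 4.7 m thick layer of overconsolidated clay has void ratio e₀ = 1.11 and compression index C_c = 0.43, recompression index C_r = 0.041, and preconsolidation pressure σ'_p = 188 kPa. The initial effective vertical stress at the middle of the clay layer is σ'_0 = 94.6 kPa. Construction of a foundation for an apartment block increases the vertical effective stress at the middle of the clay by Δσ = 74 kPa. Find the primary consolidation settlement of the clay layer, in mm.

S_c ≈ 22.9 mm

Final effective stress: σ'_f = 94.6 + 74 = 168.6 kPa.
σ'_f = 168.6 ≤ σ'_p = 188 kPa, so the clay remains overconsolidated and only the recompression index applies:
S_c = C_r·H/(1+e₀)·log₁₀(σ'_f/σ'_0) = 0.041×4.7/2.11×log₁₀(168.6/94.6)
    = 0.091328 × 0.25097 = 0.02292 m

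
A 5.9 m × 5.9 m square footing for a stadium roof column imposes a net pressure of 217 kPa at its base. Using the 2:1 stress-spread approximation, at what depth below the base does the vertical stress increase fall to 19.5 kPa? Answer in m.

z ≈ 13.8 m

2:1 spreading — at depth z the loaded area has grown by z in each plan dimension:
qB²/(B+z)² = Δσ_z ⇒ z = B(√(q/Δσ_z) − 1) = 5.9×(√(217/19.5) − 1) = 13.78 m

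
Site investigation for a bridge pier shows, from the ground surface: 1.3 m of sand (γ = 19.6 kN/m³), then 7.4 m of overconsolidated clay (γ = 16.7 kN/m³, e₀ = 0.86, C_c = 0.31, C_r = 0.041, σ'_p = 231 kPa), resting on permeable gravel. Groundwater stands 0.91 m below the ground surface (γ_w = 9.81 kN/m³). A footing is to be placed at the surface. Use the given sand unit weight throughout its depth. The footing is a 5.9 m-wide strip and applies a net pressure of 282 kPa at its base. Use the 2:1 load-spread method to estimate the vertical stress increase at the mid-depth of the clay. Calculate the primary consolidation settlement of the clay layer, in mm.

Mid-depth of clay below the ground surface: z = 1.3 + 7.4/2 = 5 m.
Total vertical stress at mid-clay: σ_v = 19.6×1.3 + 16.7×3.7 = 87.27 kPa.
Pore pressure: u = 9.81×(5 − 0.91) = 40.123 kPa.
Initial effective stress: σ'_0 = σ_v − u = 87.27 − 40.123 = 47.147 kPa.
Stress increase at mid-clay by the 2:1 spreading method:
Δσ = qB/(B+z) = 282×5.9/(5.9+5) = 152.64 kPa
Final effective stress: σ'_f = 47.147 + 152.64 = 199.79 kPa.
σ'_f = 199.79 ≤ σ'_p = 231 kPa, so the clay remains overconsolidated and only the recompression index applies:
S_c = C_r·H/(1+e₀)·log₁₀(σ'_f/σ'_0) = 0.041×7.4/1.86×log₁₀(199.79/47.147)
    = 0.16312 × 0.62712 = 0.1023 m

S_c ≈ 102 mm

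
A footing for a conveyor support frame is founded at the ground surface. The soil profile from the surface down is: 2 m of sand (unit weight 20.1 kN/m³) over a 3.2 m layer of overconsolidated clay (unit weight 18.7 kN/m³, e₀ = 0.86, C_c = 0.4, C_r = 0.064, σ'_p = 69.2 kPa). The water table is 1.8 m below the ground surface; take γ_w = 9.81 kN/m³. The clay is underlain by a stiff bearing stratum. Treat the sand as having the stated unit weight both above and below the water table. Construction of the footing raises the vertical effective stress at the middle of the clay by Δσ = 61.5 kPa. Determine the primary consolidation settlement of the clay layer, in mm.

Mid-depth of clay below the ground surface: z = 2 + 3.2/2 = 3.6 m.
Total vertical stress at mid-clay: σ_v = 20.1×2 + 18.7×1.6 = 70.12 kPa.
Pore pressure: u = 9.81×(3.6 − 1.8) = 17.658 kPa.
Initial effective stress: σ'_0 = σ_v − u = 70.12 − 17.658 = 52.462 kPa.
Final effective stress: σ'_f = 52.462 + 61.5 = 113.96 kPa.
σ'_f = 113.96 > σ'_p = 69.2 kPa, so the stress path crosses the preconsolidation pressure — recompression up to σ'_p, then virgin compression beyond:
S_c = H/(1+e₀)·[C_r·log₁₀(σ'_p/σ'_0) + C_c·log₁₀(σ'_f/σ'_p)]
    = 3.2/1.86 × [0.064×log₁₀(69.2/52.462) + 0.4×log₁₀(113.96/69.2)]
    = 1.7204 × [0.0076967 + 0.086659] = 0.1623 m

S_c ≈ 162 mm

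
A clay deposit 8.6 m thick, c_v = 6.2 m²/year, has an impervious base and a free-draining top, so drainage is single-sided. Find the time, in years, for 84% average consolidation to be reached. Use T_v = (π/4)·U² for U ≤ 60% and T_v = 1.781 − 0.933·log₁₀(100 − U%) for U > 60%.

Drainage path length: H_d = H = 8.6 m (single drainage).
U > 60%: T_v = 1.781 − 0.933·log₁₀(100 − 84) = 0.65756.
t = T_v·H_d²/c_v = 0.65756×8.6²/6.2 = 7.844 years.

t ≈ 7.84 years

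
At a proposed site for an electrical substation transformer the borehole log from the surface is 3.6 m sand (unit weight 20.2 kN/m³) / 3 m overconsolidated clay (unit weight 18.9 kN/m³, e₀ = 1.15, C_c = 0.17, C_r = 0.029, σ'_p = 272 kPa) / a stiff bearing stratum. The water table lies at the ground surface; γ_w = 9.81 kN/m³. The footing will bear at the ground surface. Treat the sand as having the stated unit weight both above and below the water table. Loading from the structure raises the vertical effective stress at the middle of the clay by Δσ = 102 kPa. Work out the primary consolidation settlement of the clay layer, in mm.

S_c ≈ 19.3 mm

Mid-depth of clay below the ground surface: z = 3.6 + 3/2 = 5.1 m.
Total vertical stress at mid-clay: σ_v = 20.2×3.6 + 18.9×1.5 = 101.07 kPa.
Pore pressure: u = 9.81×(5.1 − 0) = 50.031 kPa.
Initial effective stress: σ'_0 = σ_v − u = 101.07 − 50.031 = 51.039 kPa.
Final effective stress: σ'_f = 51.039 + 102 = 153.04 kPa.
σ'_f = 153.04 ≤ σ'_p = 272 kPa, so the clay remains overconsolidated and only the recompression index applies:
S_c = C_r·H/(1+e₀)·log₁₀(σ'_f/σ'_0) = 0.029×3/2.15×log₁₀(153.04/51.039)
    = 0.040464 × 0.4769 = 0.0193 m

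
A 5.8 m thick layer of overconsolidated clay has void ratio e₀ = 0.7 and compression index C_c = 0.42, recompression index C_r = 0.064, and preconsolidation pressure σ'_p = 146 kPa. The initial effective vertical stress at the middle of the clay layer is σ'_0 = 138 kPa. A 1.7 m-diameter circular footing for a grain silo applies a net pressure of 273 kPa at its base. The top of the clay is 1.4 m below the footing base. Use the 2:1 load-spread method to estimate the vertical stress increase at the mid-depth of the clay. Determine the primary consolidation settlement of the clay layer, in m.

Mid-depth of clay below the footing base: z = 1.4 + 5.8/2 = 4.3 m.
Stress increase at mid-clay by the 2:1 spreading method:
Δσ ≈ qD²/(D+z)² = 273×1.7²/(1.7+4.3)² = 21.916 kPa
Final effective stress: σ'_f = 138 + 21.916 = 159.92 kPa.
σ'_f = 159.92 > σ'_p = 146 kPa, so the stress path crosses the preconsolidation pressure — recompression up to σ'_p, then virgin compression beyond:
S_c = H/(1+e₀)·[C_r·log₁₀(σ'_p/σ'_0) + C_c·log₁₀(σ'_f/σ'_p)]
    = 5.8/1.7 × [0.064×log₁₀(146/138) + 0.42×log₁₀(159.92/146)]
    = 3.4118 × [0.0015663 + 0.016611] = 0.06202 m

S_c ≈ 0.062 m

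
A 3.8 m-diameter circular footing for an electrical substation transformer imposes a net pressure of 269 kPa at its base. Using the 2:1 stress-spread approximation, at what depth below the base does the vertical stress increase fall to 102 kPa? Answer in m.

z ≈ 2.37 m

2:1 spreading — at depth z the loaded area has grown by z in each plan dimension:
qD²/(D+z)² = Δσ_z ⇒ z = D(√(q/Δσ_z) − 1) = 3.8×(√(269/102) − 1) = 2.371 m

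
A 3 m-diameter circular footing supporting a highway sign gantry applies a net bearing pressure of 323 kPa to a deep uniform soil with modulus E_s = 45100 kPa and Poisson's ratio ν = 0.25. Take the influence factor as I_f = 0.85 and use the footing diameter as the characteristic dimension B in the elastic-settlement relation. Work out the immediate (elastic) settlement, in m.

S_e ≈ 0.0171 m

Immediate (elastic) settlement: S_e = q·B·(1−ν²)/E_s · I_f.
S_e = 323 × 3 × (1 − 0.25²) / 45100 × 0.85
    = 323 × 3 × 0.9375 / 45100 × 0.85
    = 0.01712 m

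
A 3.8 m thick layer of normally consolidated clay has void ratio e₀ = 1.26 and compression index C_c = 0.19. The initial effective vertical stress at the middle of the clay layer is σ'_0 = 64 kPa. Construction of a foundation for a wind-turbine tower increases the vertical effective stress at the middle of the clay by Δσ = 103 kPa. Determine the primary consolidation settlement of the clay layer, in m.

Final effective stress: σ'_f = σ'_0 + Δσ = 64 + 103 = 167 kPa.
Normally consolidated clay, so the full stress increment lies on the virgin compression line:
S_c = C_c·H/(1+e₀)·log₁₀(σ'_f/σ'_0) = 0.19×3.8/(1+1.26)×log₁₀(167/64)
    = 0.31947 × 0.41654 = 0.1331 m

S_c ≈ 0.133 m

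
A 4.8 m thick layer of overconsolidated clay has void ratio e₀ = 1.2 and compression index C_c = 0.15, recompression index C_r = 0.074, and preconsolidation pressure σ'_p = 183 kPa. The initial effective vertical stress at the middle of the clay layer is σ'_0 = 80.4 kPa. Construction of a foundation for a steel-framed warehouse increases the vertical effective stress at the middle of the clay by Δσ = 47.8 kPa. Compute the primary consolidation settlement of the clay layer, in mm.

Final effective stress: σ'_f = 80.4 + 47.8 = 128.2 kPa.
σ'_f = 128.2 ≤ σ'_p = 183 kPa, so the clay remains overconsolidated and only the recompression index applies:
S_c = C_r·H/(1+e₀)·log₁₀(σ'_f/σ'_0) = 0.074×4.8/2.2×log₁₀(128.2/80.4)
    = 0.16145 × 0.20263 = 0.03272 m

S_c ≈ 32.7 mm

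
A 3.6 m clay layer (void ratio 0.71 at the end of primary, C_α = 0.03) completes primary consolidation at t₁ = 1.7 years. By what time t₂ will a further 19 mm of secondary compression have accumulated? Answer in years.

S_s = C_α·H/(1+e_p)·log₁₀(t₂/t₁) ⇒ log₁₀(t₂/t₁) = S_s·(1+e_p)/(C_α·H).
log₁₀(t₂/t₁) = 0.019 × (1+0.71) / (0.03×3.6) = 0.3008
t₂ = t₁ × 10^0.3008 = 1.7 × 1.999 = 3.398 years

t₂ ≈ 3.4 years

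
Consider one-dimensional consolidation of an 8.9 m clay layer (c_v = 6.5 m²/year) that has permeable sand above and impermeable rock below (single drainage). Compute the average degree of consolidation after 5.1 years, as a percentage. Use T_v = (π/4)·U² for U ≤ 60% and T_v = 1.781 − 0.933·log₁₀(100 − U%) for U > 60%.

U ≈ 71.1 %

Drainage path length: H_d = H = 8.9 m (single drainage).
T_v = c_v·t/H_d² = 6.5×5.1/8.9² = 0.41851.
T_v = 0.41851 corresponds to the U > 60% branch:
U = 1 − 10^((1.781 − T_v)/0.933)/100 = 0.7114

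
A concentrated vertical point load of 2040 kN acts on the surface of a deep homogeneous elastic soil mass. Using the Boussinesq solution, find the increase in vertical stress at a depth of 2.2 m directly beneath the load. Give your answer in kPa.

Δσ_z ≈ 201 kPa

Boussinesq vertical stress below a point load on an elastic half-space:
Δσ_z = 3P/(2πz²) · [1 + (r/z)²]^(−5/2)
r/z = 0/2.2 = 0; [1+(r/z)²]^(−5/2) = 1.
Δσ_z = 3×2040/(2π×2.2²) × 1 = 201.25 × 1 = 201.2 kPa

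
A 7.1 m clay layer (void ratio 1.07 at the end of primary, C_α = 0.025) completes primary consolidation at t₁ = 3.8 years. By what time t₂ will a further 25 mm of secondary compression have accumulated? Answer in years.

t₂ ≈ 7.44 years

S_s = C_α·H/(1+e_p)·log₁₀(t₂/t₁) ⇒ log₁₀(t₂/t₁) = S_s·(1+e_p)/(C_α·H).
log₁₀(t₂/t₁) = 0.025 × (1+1.07) / (0.025×7.1) = 0.2915
t₂ = t₁ × 10^0.2915 = 3.8 × 1.957 = 7.436 years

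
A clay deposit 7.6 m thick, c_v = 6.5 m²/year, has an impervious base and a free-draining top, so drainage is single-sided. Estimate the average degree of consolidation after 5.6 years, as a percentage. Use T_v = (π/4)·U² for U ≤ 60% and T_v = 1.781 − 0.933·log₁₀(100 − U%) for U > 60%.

Drainage path length: H_d = H = 7.6 m (single drainage).
T_v = c_v·t/H_d² = 6.5×5.6/7.6² = 0.63019.
T_v = 0.63019 corresponds to the U > 60% branch:
U = 1 − 10^((1.781 − T_v)/0.933)/100 = 0.8288

U ≈ 82.9 %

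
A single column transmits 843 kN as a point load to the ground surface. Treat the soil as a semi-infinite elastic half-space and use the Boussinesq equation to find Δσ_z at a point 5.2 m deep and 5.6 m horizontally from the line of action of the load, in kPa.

Δσ_z ≈ 2.17 kPa

Boussinesq vertical stress below a point load on an elastic half-space:
Δσ_z = 3P/(2πz²) · [1 + (r/z)²]^(−5/2)
r/z = 5.6/5.2 = 1.0769; [1+(r/z)²]^(−5/2) = 0.14588.
Δσ_z = 3×843/(2π×5.2²) × 0.14588 = 14.885 × 0.14588 = 2.171 kPa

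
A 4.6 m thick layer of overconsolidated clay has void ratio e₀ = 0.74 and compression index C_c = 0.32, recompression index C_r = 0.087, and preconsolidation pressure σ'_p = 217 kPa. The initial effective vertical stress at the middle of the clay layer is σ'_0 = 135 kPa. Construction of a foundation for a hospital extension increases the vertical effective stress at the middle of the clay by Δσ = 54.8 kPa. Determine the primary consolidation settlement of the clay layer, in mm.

S_c ≈ 34 mm

Final effective stress: σ'_f = 135 + 54.8 = 189.8 kPa.
σ'_f = 189.8 ≤ σ'_p = 217 kPa, so the clay remains overconsolidated and only the recompression index applies:
S_c = C_r·H/(1+e₀)·log₁₀(σ'_f/σ'_0) = 0.087×4.6/1.74×log₁₀(189.8/135)
    = 0.23 × 0.14796 = 0.03403 m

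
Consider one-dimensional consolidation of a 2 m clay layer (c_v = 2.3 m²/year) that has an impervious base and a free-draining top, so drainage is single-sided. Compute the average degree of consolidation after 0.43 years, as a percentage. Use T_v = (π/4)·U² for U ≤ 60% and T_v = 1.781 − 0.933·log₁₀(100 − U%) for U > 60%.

U ≈ 56.1 %

Drainage path length: H_d = H = 2 m (single drainage).
T_v = c_v·t/H_d² = 2.3×0.43/2² = 0.24725.
T_v = 0.24725 corresponds to the U ≤ 60% branch:
U = √(4T_v/π) = 0.5611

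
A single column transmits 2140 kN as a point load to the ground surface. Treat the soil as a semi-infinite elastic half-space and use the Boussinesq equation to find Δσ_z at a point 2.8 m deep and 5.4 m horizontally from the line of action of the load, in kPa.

Boussinesq vertical stress below a point load on an elastic half-space:
Δσ_z = 3P/(2πz²) · [1 + (r/z)²]^(−5/2)
r/z = 5.4/2.8 = 1.9286; [1+(r/z)²]^(−5/2) = 0.020667.
Δσ_z = 3×2140/(2π×2.8²) × 0.020667 = 130.33 × 0.020667 = 2.694 kPa

Δσ_z ≈ 2.69 kPa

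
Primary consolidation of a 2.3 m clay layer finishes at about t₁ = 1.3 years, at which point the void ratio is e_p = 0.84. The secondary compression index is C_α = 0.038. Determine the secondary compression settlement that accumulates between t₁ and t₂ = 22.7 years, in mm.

S_s ≈ 59 mm

Secondary compression: S_s = C_α·H/(1+e_p)·log₁₀(t₂/t₁)
S_s = 0.038×2.3/(1+0.84)×log₁₀(22.7/1.3)
    = 0.0475 × 1.242 = 0.059 m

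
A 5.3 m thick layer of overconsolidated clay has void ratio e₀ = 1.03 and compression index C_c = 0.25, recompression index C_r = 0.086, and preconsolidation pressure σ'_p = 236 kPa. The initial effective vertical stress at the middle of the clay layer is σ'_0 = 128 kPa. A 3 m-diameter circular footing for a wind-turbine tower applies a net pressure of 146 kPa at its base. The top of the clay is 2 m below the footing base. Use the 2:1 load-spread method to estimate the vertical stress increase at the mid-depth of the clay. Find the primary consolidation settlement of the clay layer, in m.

S_c ≈ 0.0158 m

Mid-depth of clay below the footing base: z = 2 + 5.3/2 = 4.65 m.
Stress increase at mid-clay by the 2:1 spreading method:
Δσ ≈ qD²/(D+z)² = 146×3²/(3+4.65)² = 22.453 kPa
Final effective stress: σ'_f = 128 + 22.453 = 150.45 kPa.
σ'_f = 150.45 ≤ σ'_p = 236 kPa, so the clay remains overconsolidated and only the recompression index applies:
S_c = C_r·H/(1+e₀)·log₁₀(σ'_f/σ'_0) = 0.086×5.3/2.03×log₁₀(150.45/128)
    = 0.22453 × 0.070182 = 0.01576 m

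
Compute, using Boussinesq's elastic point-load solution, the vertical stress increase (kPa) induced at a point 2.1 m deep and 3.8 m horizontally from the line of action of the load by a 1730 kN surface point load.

Boussinesq vertical stress below a point load on an elastic half-space:
Δσ_z = 3P/(2πz²) · [1 + (r/z)²]^(−5/2)
r/z = 3.8/2.1 = 1.8095; [1+(r/z)²]^(−5/2) = 0.026474.
Δσ_z = 3×1730/(2π×2.1²) × 0.026474 = 187.3 × 0.026474 = 4.959 kPa

Δσ_z ≈ 4.96 kPa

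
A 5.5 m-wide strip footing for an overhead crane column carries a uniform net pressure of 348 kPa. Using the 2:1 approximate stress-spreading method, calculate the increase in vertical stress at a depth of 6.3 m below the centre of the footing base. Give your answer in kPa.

By the 2:1 method the load spreads at 1 horizontal : 2 vertical, so at depth z the loaded area has grown by z in each plan dimension:
Δσ = qB/(B+z) = 348×5.5/(5.5+6.3) = 162.2 kPa

Δσ_z ≈ 162 kPa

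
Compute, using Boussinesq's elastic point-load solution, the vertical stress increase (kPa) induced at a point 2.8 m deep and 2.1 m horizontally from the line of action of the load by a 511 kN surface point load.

Boussinesq vertical stress below a point load on an elastic half-space:
Δσ_z = 3P/(2πz²) · [1 + (r/z)²]^(−5/2)
r/z = 2.1/2.8 = 0.75; [1+(r/z)²]^(−5/2) = 0.32768.
Δσ_z = 3×511/(2π×2.8²) × 0.32768 = 31.12 × 0.32768 = 10.2 kPa

Δσ_z ≈ 10.2 kPa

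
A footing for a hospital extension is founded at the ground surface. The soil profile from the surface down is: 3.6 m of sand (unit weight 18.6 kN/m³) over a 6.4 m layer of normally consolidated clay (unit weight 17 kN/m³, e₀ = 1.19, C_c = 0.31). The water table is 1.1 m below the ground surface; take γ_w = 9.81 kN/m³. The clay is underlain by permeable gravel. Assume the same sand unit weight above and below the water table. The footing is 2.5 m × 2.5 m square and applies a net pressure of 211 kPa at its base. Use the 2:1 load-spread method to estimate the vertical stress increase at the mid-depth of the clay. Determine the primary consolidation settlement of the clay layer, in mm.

S_c ≈ 82.4 mm

Mid-depth of clay below the ground surface: z = 3.6 + 6.4/2 = 6.8 m.
Total vertical stress at mid-clay: σ_v = 18.6×3.6 + 17×3.2 = 121.36 kPa.
Pore pressure: u = 9.81×(6.8 − 1.1) = 55.917 kPa.
Initial effective stress: σ'_0 = σ_v − u = 121.36 − 55.917 = 65.443 kPa.
Stress increase at mid-clay by the 2:1 spreading method:
Δσ = qBL/((B+z)(L+z)) = 211×2.5×2.5/((2.5+6.8)(2.5+6.8)) = 15.247 kPa
Final effective stress: σ'_f = σ'_0 + Δσ = 65.443 + 15.247 = 80.69 kPa.
Normally consolidated clay, so the full stress increment lies on the virgin compression line:
S_c = C_c·H/(1+e₀)·log₁₀(σ'_f/σ'_0) = 0.31×6.4/(1+1.19)×log₁₀(80.69/65.443)
    = 0.90594 × 0.090957 = 0.0824 m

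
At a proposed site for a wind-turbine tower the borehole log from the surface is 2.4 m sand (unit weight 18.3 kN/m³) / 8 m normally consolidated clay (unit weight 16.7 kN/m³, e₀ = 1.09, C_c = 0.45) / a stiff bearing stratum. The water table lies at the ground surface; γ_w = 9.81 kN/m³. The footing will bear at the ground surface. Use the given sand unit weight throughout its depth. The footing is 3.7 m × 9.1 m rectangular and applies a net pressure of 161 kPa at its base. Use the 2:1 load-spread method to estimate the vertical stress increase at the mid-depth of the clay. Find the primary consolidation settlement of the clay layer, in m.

Mid-depth of clay below the ground surface: z = 2.4 + 8/2 = 6.4 m.
Total vertical stress at mid-clay: σ_v = 18.3×2.4 + 16.7×4 = 110.72 kPa.
Pore pressure: u = 9.81×(6.4 − 0) = 62.784 kPa.
Initial effective stress: σ'_0 = σ_v − u = 110.72 − 62.784 = 47.936 kPa.
Stress increase at mid-clay by the 2:1 spreading method:
Δσ = qBL/((B+z)(L+z)) = 161×3.7×9.1/((3.7+6.4)(9.1+6.4)) = 34.627 kPa
Final effective stress: σ'_f = σ'_0 + Δσ = 47.936 + 34.627 = 82.563 kPa.
Normally consolidated clay, so the full stress increment lies on the virgin compression line:
S_c = C_c·H/(1+e₀)·log₁₀(σ'_f/σ'_0) = 0.45×8/(1+1.09)×log₁₀(82.563/47.936)
    = 1.7225 × 0.23612 = 0.4067 m

S_c ≈ 0.407 m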